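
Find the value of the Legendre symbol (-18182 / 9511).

Reduce the numerator: -18182 ≡ 840 (mod 9511), so (-18182 / 9511) = (840 / 9511).
Factor out 2: 840 = 2^3·105. Since 9511 ≡ 7 (mod 8), (2 / 9511) = +1, and (2 / 9511)^3 = +1. Now have (105 / 9511).
105 ≡ 1 (mod 4), so quadratic reciprocity gives (105 / 9511) = (9511 / 105). Reduce: 9511 ≡ 61 (mod 105). Now have (61 / 105).
61 ≡ 1 (mod 4), so quadratic reciprocity gives (61 / 105) = (105 / 61). Reduce: 105 ≡ 44 (mod 61). Now have (44 / 61).
Factor out 2: 44 = 2^2·11. Since 61 ≡ 5 (mod 8), (2 / 61) = -1, and (2 / 61)^2 = +1. Now have (11 / 61).
61 ≡ 1 (mod 4), so quadratic reciprocity gives (11 / 61) = (61 / 11). Reduce: 61 ≡ 6 (mod 11). Now have (6 / 11).
Factor out 2: 6 = 2·3. Since 11 ≡ 3 (mod 8), (2 / 11) = -1. Now have -(3 / 11).
Both 3 ≡ 3 and 11 ≡ 3 (mod 4), so reciprocity gives (3 / 11) = -(11 / 3). Reduce: 11 ≡ 2 (mod 3). Now have (2 / 3).
Factor out 2: 2 = 2. Since 3 ≡ 3 (mod 8), (2 / 3) = -1. Now have -(1 / 3).
(1 / 3) = 1. Collecting the sign factors: -1.

-1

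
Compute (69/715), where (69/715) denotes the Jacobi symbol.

1

69 ≡ 1 (mod 4), so quadratic reciprocity gives (69/715) = (715/69). Reduce: 715 ≡ 25 (mod 69). Now have (25/69).
25 ≡ 1 (mod 4), so quadratic reciprocity gives (25/69) = (69/25). Reduce: 69 ≡ 19 (mod 25). Now have (19/25).
25 ≡ 1 (mod 4), so quadratic reciprocity gives (19/25) = (25/19). Reduce: 25 ≡ 6 (mod 19). Now have (6/19).
Factor out 2: 6 = 2·3. Since 19 ≡ 3 (mod 8), (2/19) = -1. Now have -(3/19).
Both 3 ≡ 3 and 19 ≡ 3 (mod 4), so reciprocity gives (3/19) = -(19/3). Reduce: 19 ≡ 1 (mod 3). Now have (1/3).
(1/3) = 1. Collecting the sign factors: 1.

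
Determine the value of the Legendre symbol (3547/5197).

5197 ≡ 1 (mod 4), so quadratic reciprocity gives (3547/5197) = (5197/3547). Reduce: 5197 ≡ 1650 (mod 3547). Now have (1650/3547).
Factor out 2: 1650 = 2·825. Since 3547 ≡ 3 (mod 8), (2/3547) = -1. Now have -(825/3547).
825 ≡ 1 (mod 4), so quadratic reciprocity gives (825/3547) = (3547/825). Reduce: 3547 ≡ 247 (mod 825). Now have -(247/825).
825 ≡ 1 (mod 4), so quadratic reciprocity gives (247/825) = (825/247). Reduce: 825 ≡ 84 (mod 247). Now have -(84/247).
Factor out 2: 84 = 2^2·21. Since 247 ≡ 7 (mod 8), (2/247) = +1, and (2/247)^2 = +1. Now have -(21/247).
21 ≡ 1 (mod 4), so quadratic reciprocity gives (21/247) = (247/21). Reduce: 247 ≡ 16 (mod 21). Now have -(16/21).
Factor out 2: 16 = 2^4. Since 21 ≡ 5 (mod 8), (2/21) = -1, and (2/21)^4 = +1. Now have -(1/21).
(1/21) = 1. Collecting the sign factors: -1.

-1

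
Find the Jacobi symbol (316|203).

Reduce the numerator: 316 ≡ 113 (mod 203), so (316|203) = (113|203).
113 ≡ 1 (mod 4), so quadratic reciprocity gives (113|203) = (203|113). Reduce: 203 ≡ 90 (mod 113). Now have (90|113).
Factor out 2: 90 = 2·45. Since 113 ≡ 1 (mod 8), (2|113) = +1. Now have (45|113).
45 ≡ 1 (mod 4), so quadratic reciprocity gives (45|113) = (113|45). Reduce: 113 ≡ 23 (mod 45). Now have (23|45).
45 ≡ 1 (mod 4), so quadratic reciprocity gives (23|45) = (45|23). Reduce: 45 ≡ 22 (mod 23). Now have (22|23).
Factor out 2: 22 = 2·11. Since 23 ≡ 7 (mod 8), (2|23) = +1. Now have (11|23).
Both 11 ≡ 3 and 23 ≡ 3 (mod 4), so reciprocity gives (11|23) = -(23|11). Reduce: 23 ≡ 1 (mod 11). Now have -(1|11).
(1|11) = 1. Collecting the sign factors: -1.

-1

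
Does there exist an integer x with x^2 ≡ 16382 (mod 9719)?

yes

Reduce the numerator: 16382 ≡ 6663 (mod 9719), so (16382/9719) = (6663/9719).
Both 6663 ≡ 3 and 9719 ≡ 3 (mod 4), so reciprocity gives (6663/9719) = -(9719/6663). Reduce: 9719 ≡ 3056 (mod 6663). Now have -(3056/6663).
Factor out 2: 3056 = 2^4·191. Since 6663 ≡ 7 (mod 8), (2/6663) = +1, and (2/6663)^4 = +1. Now have -(191/6663).
Both 191 ≡ 3 and 6663 ≡ 3 (mod 4), so reciprocity gives (191/6663) = -(6663/191). Reduce: 6663 ≡ 169 (mod 191). Now have (169/191).
169 ≡ 1 (mod 4), so quadratic reciprocity gives (169/191) = (191/169). Reduce: 191 ≡ 22 (mod 169). Now have (22/169).
Factor out 2: 22 = 2·11. Since 169 ≡ 1 (mod 8), (2/169) = +1. Now have (11/169).
169 ≡ 1 (mod 4), so quadratic reciprocity gives (11/169) = (169/11). Reduce: 169 ≡ 4 (mod 11). Now have (4/11).
Factor out 2: 4 = 2^2. Since 11 ≡ 3 (mod 8), (2/11) = -1, and (2/11)^2 = +1. Now have (1/11).
(1/11) = 1. Collecting the sign factors: 1.
The Legendre symbol is 1, so x^2 ≡ 16382 (mod 9719) has solution.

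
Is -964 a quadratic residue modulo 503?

(-964|503)
  = -(964|503)    [503 ≡ 3 mod 4 ⇒ (-1|503) = -1]
  = -(461|503)    [964 ≡ 461 mod 503]
  = -(503|461)    [QR: 461 ≡ 1 mod 4, sign kept]
  = -(42|461)    [503 ≡ 42 mod 461]
  = (21|461)    [461 ≡ 5 mod 8 ⇒ (2|461) = -1]
  = (461|21)    [QR: 21 ≡ 1 mod 4, sign kept]
  = (20|21)    [461 ≡ 20 mod 21]
  = (5|21)    [21 ≡ 5 mod 8 ⇒ (2|21)^2 = +1]
  = (21|5)    [QR: 5 ≡ 1 mod 4, sign kept]
  = (1|5)    [21 ≡ 1 mod 5]
  = 1    [(1|5) = 1]
The Legendre symbol is 1, so x^2 ≡ -964 (mod 503) has solution.

yes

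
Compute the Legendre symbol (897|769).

(897|769)
  = (128|769)    [897 ≡ 128 mod 769]
  = (1|769)    [769 ≡ 1 mod 8 ⇒ (2|769)^7 = +1]
  = 1    [(1|769) = 1]

1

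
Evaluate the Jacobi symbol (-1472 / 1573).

1

(-1472 / 1573)
  = (1472 / 1573)    [1573 ≡ 1 mod 4 ⇒ (-1 / 1573) = +1]
  = (23 / 1573)    [1573 ≡ 5 mod 8 ⇒ (2 / 1573)^6 = +1]
  = (1573 / 23)    [QR: 1573 ≡ 1 mod 4, sign kept]
  = (9 / 23)    [1573 ≡ 9 mod 23]
  = (23 / 9)    [QR: 9 ≡ 1 mod 4, sign kept]
  = (5 / 9)    [23 ≡ 5 mod 9]
  = (9 / 5)    [QR: 5 ≡ 1 mod 4, sign kept]
  = (4 / 5)    [9 ≡ 4 mod 5]
  = (1 / 5)    [5 ≡ 5 mod 8 ⇒ (2 / 5)^2 = +1]
  = 1    [(1 / 5) = 1]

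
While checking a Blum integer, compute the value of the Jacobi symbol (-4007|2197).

Reduce the numerator: -4007 ≡ 387 (mod 2197), so (-4007|2197) = (387|2197).
2197 ≡ 1 (mod 4), so quadratic reciprocity gives (387|2197) = (2197|387). Reduce: 2197 ≡ 262 (mod 387). Now have (262|387).
Factor out 2: 262 = 2·131. Since 387 ≡ 3 (mod 8), (2|387) = -1. Now have -(131|387).
Both 131 ≡ 3 and 387 ≡ 3 (mod 4), so reciprocity gives (131|387) = -(387|131). Reduce: 387 ≡ 125 (mod 131). Now have (125|131).
125 ≡ 1 (mod 4), so quadratic reciprocity gives (125|131) = (131|125). Reduce: 131 ≡ 6 (mod 125). Now have (6|125).
Factor out 2: 6 = 2·3. Since 125 ≡ 5 (mod 8), (2|125) = -1. Now have -(3|125).
125 ≡ 1 (mod 4), so quadratic reciprocity gives (3|125) = (125|3). Reduce: 125 ≡ 2 (mod 3). Now have -(2|3).
Factor out 2: 2 = 2. Since 3 ≡ 3 (mod 8), (2|3) = -1. Now have (1|3).
(1|3) = 1. Collecting the sign factors: 1.

1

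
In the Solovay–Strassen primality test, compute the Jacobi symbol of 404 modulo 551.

-1

Factor out 2: 404 = 2^2·101. Since 551 ≡ 7 (mod 8), (2/551) = +1, and (2/551)^2 = +1. Now have (101/551).
101 ≡ 1 (mod 4), so quadratic reciprocity gives (101/551) = (551/101). Reduce: 551 ≡ 46 (mod 101). Now have (46/101).
Factor out 2: 46 = 2·23. Since 101 ≡ 5 (mod 8), (2/101) = -1. Now have -(23/101).
101 ≡ 1 (mod 4), so quadratic reciprocity gives (23/101) = (101/23). Reduce: 101 ≡ 9 (mod 23). Now have -(9/23).
9 ≡ 1 (mod 4), so quadratic reciprocity gives (9/23) = (23/9). Reduce: 23 ≡ 5 (mod 9). Now have -(5/9).
5 ≡ 1 (mod 4), so quadratic reciprocity gives (5/9) = (9/5). Reduce: 9 ≡ 4 (mod 5). Now have -(4/5).
Factor out 2: 4 = 2^2. Since 5 ≡ 5 (mod 8), (2/5) = -1, and (2/5)^2 = +1. Now have -(1/5).
(1/5) = 1. Collecting the sign factors: -1.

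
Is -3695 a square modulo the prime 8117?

Reduce the numerator: -3695 ≡ 4422 (mod 8117), so (-3695/8117) = (4422/8117).
Factor out 2: 4422 = 2·2211. Since 8117 ≡ 5 (mod 8), (2/8117) = -1. Now have -(2211/8117).
8117 ≡ 1 (mod 4), so quadratic reciprocity gives (2211/8117) = (8117/2211). Reduce: 8117 ≡ 1484 (mod 2211). Now have -(1484/2211).
Factor out 2: 1484 = 2^2·371. Since 2211 ≡ 3 (mod 8), (2/2211) = -1, and (2/2211)^2 = +1. Now have -(371/2211).
Both 371 ≡ 3 and 2211 ≡ 3 (mod 4), so reciprocity gives (371/2211) = -(2211/371). Reduce: 2211 ≡ 356 (mod 371). Now have (356/371).
Factor out 2: 356 = 2^2·89. Since 371 ≡ 3 (mod 8), (2/371) = -1, and (2/371)^2 = +1. Now have (89/371).
89 ≡ 1 (mod 4), so quadratic reciprocity gives (89/371) = (371/89). Reduce: 371 ≡ 15 (mod 89). Now have (15/89).
89 ≡ 1 (mod 4), so quadratic reciprocity gives (15/89) = (89/15). Reduce: 89 ≡ 14 (mod 15). Now have (14/15).
Factor out 2: 14 = 2·7. Since 15 ≡ 7 (mod 8), (2/15) = +1. Now have (7/15).
Both 7 ≡ 3 and 15 ≡ 3 (mod 4), so reciprocity gives (7/15) = -(15/7). Reduce: 15 ≡ 1 (mod 7). Now have -(1/7).
(1/7) = 1. Collecting the sign factors: -1.
(-3695/8117) = -1, and 8117 is prime, so -3695 is not a quadratic residue mod 8117.

no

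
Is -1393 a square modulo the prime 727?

Reduce the numerator: -1393 ≡ 61 (mod 727), so (-1393/727) = (61/727).
61 ≡ 1 (mod 4), so quadratic reciprocity gives (61/727) = (727/61). Reduce: 727 ≡ 56 (mod 61). Now have (56/61).
Factor out 2: 56 = 2^3·7. Since 61 ≡ 5 (mod 8), (2/61) = -1, and (2/61)^3 = -1. Now have -(7/61).
61 ≡ 1 (mod 4), so quadratic reciprocity gives (7/61) = (61/7). Reduce: 61 ≡ 5 (mod 7). Now have -(5/7).
5 ≡ 1 (mod 4), so quadratic reciprocity gives (5/7) = (7/5). Reduce: 7 ≡ 2 (mod 5). Now have -(2/5).
Factor out 2: 2 = 2. Since 5 ≡ 5 (mod 8), (2/5) = -1. Now have (1/5).
(1/5) = 1. Collecting the sign factors: 1.
The Legendre symbol is 1, so x^2 ≡ -1393 (mod 727) has solution.

yes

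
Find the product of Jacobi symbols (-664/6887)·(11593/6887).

1

By multiplicativity, (-664·11593/6887) = (-664/6887)·(11593/6887).
First factor (-664/6887):
Pull out -1: (-664/6887) = (-1/6887)·(664/6887). Since 6887 ≡ 3 (mod 4), (-1/6887) = -1. Now have -(664/6887).
Factor out 2: 664 = 2^3·83. Since 6887 ≡ 7 (mod 8), (2/6887) = +1, and (2/6887)^3 = +1. Now have -(83/6887).
Both 83 ≡ 3 and 6887 ≡ 3 (mod 4), so reciprocity gives (83/6887) = -(6887/83). Reduce: 6887 ≡ 81 (mod 83). Now have (81/83).
81 ≡ 1 (mod 4), so quadratic reciprocity gives (81/83) = (83/81). Reduce: 83 ≡ 2 (mod 81). Now have (2/81).
Factor out 2: 2 = 2. Since 81 ≡ 1 (mod 8), (2/81) = +1. Now have (1/81).
(1/81) = 1. Collecting the sign factors: 1.
Second factor (11593/6887):
Reduce the numerator: 11593 ≡ 4706 (mod 6887), so (11593/6887) = (4706/6887).
Factor out 2: 4706 = 2·2353. Since 6887 ≡ 7 (mod 8), (2/6887) = +1. Now have (2353/6887).
2353 ≡ 1 (mod 4), so quadratic reciprocity gives (2353/6887) = (6887/2353). Reduce: 6887 ≡ 2181 (mod 2353). Now have (2181/2353).
2181 ≡ 1 (mod 4), so quadratic reciprocity gives (2181/2353) = (2353/2181). Reduce: 2353 ≡ 172 (mod 2181). Now have (172/2181).
Factor out 2: 172 = 2^2·43. Since 2181 ≡ 5 (mod 8), (2/2181) = -1, and (2/2181)^2 = +1. Now have (43/2181).
2181 ≡ 1 (mod 4), so quadratic reciprocity gives (43/2181) = (2181/43). Reduce: 2181 ≡ 31 (mod 43). Now have (31/43).
Both 31 ≡ 3 and 43 ≡ 3 (mod 4), so reciprocity gives (31/43) = -(43/31). Reduce: 43 ≡ 12 (mod 31). Now have -(12/31).
Factor out 2: 12 = 2^2·3. Since 31 ≡ 7 (mod 8), (2/31) = +1, and (2/31)^2 = +1. Now have -(3/31).
Both 3 ≡ 3 and 31 ≡ 3 (mod 4), so reciprocity gives (3/31) = -(31/3). Reduce: 31 ≡ 1 (mod 3). Now have (1/3).
(1/3) = 1. Collecting the sign factors: 1.
Product: (1)·(1) = 1.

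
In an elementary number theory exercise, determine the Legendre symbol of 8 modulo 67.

-1

(8/67)
  = -(1/67)    [67 ≡ 3 mod 8 ⇒ (2/67)^3 = -1]
  = -1    [(1/67) = 1]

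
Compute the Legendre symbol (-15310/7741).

Reduce the numerator: -15310 ≡ 172 (mod 7741), so (-15310/7741) = (172/7741).
Factor out 2: 172 = 2^2·43. Since 7741 ≡ 5 (mod 8), (2/7741) = -1, and (2/7741)^2 = +1. Now have (43/7741).
7741 ≡ 1 (mod 4), so quadratic reciprocity gives (43/7741) = (7741/43). Reduce: 7741 ≡ 1 (mod 43). Now have (1/43).
(1/43) = 1. Collecting the sign factors: 1.

1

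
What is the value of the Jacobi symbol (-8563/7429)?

-1

(-8563/7429)
  = (6295/7429)    [-8563 ≡ 6295 mod 7429]
  = (7429/6295)    [QR: 7429 ≡ 1 mod 4, sign kept]
  = (1134/6295)    [7429 ≡ 1134 mod 6295]
  = (567/6295)    [6295 ≡ 7 mod 8 ⇒ (2/6295) = +1]
  = -(6295/567)    [QR: both ≡ 3 mod 4, sign flips]
  = -(58/567)    [6295 ≡ 58 mod 567]
  = -(29/567)    [567 ≡ 7 mod 8 ⇒ (2/567) = +1]
  = -(567/29)    [QR: 29 ≡ 1 mod 4, sign kept]
  = -(16/29)    [567 ≡ 16 mod 29]
  = -(1/29)    [29 ≡ 5 mod 8 ⇒ (2/29)^4 = +1]
  = -1    [(1/29) = 1]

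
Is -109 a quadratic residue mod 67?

yes

Pull out -1: (-109/67) = (-1/67)·(109/67). Since 67 ≡ 3 (mod 4), (-1/67) = -1. Now have -(109/67).
Reduce the numerator: 109 ≡ 42 (mod 67), so (109/67) = (42/67).
Factor out 2: 42 = 2·21. Since 67 ≡ 3 (mod 8), (2/67) = -1. Now have (21/67).
21 ≡ 1 (mod 4), so quadratic reciprocity gives (21/67) = (67/21). Reduce: 67 ≡ 4 (mod 21). Now have (4/21).
Factor out 2: 4 = 2^2. Since 21 ≡ 5 (mod 8), (2/21) = -1, and (2/21)^2 = +1. Now have (1/21).
(1/21) = 1. Collecting the sign factors: 1.
(-109/67) = 1, and 67 is prime, so -109 is a quadratic residue mod 67.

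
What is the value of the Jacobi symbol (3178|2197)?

Reduce the numerator: 3178 ≡ 981 (mod 2197), so (3178|2197) = (981|2197).
981 ≡ 1 (mod 4), so quadratic reciprocity gives (981|2197) = (2197|981). Reduce: 2197 ≡ 235 (mod 981). Now have (235|981).
981 ≡ 1 (mod 4), so quadratic reciprocity gives (235|981) = (981|235). Reduce: 981 ≡ 41 (mod 235). Now have (41|235).
41 ≡ 1 (mod 4), so quadratic reciprocity gives (41|235) = (235|41). Reduce: 235 ≡ 30 (mod 41). Now have (30|41).
Factor out 2: 30 = 2·15. Since 41 ≡ 1 (mod 8), (2|41) = +1. Now have (15|41).
41 ≡ 1 (mod 4), so quadratic reciprocity gives (15|41) = (41|15). Reduce: 41 ≡ 11 (mod 15). Now have (11|15).
Both 11 ≡ 3 and 15 ≡ 3 (mod 4), so reciprocity gives (11|15) = -(15|11). Reduce: 15 ≡ 4 (mod 11). Now have -(4|11).
Factor out 2: 4 = 2^2. Since 11 ≡ 3 (mod 8), (2|11) = -1, and (2|11)^2 = +1. Now have -(1|11).
(1|11) = 1. Collecting the sign factors: -1.

-1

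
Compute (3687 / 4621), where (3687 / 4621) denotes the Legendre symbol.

1

4621 ≡ 1 (mod 4), so quadratic reciprocity gives (3687 / 4621) = (4621 / 3687). Reduce: 4621 ≡ 934 (mod 3687). Now have (934 / 3687).
Factor out 2: 934 = 2·467. Since 3687 ≡ 7 (mod 8), (2 / 3687) = +1. Now have (467 / 3687).
Both 467 ≡ 3 and 3687 ≡ 3 (mod 4), so reciprocity gives (467 / 3687) = -(3687 / 467). Reduce: 3687 ≡ 418 (mod 467). Now have -(418 / 467).
Factor out 2: 418 = 2·209. Since 467 ≡ 3 (mod 8), (2 / 467) = -1. Now have (209 / 467).
209 ≡ 1 (mod 4), so quadratic reciprocity gives (209 / 467) = (467 / 209). Reduce: 467 ≡ 49 (mod 209). Now have (49 / 209).
49 ≡ 1 (mod 4), so quadratic reciprocity gives (49 / 209) = (209 / 49). Reduce: 209 ≡ 13 (mod 49). Now have (13 / 49).
13 ≡ 1 (mod 4), so quadratic reciprocity gives (13 / 49) = (49 / 13). Reduce: 49 ≡ 10 (mod 13). Now have (10 / 13).
Factor out 2: 10 = 2·5. Since 13 ≡ 5 (mod 8), (2 / 13) = -1. Now have -(5 / 13).
5 ≡ 1 (mod 4), so quadratic reciprocity gives (5 / 13) = (13 / 5). Reduce: 13 ≡ 3 (mod 5). Now have -(3 / 5).
5 ≡ 1 (mod 4), so quadratic reciprocity gives (3 / 5) = (5 / 3). Reduce: 5 ≡ 2 (mod 3). Now have -(2 / 3).
Factor out 2: 2 = 2. Since 3 ≡ 3 (mod 8), (2 / 3) = -1. Now have (1 / 3).
(1 / 3) = 1. Collecting the sign factors: 1.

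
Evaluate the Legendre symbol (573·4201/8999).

-1

By multiplicativity, (573·4201/8999) = (573/8999)·(4201/8999).
First factor (573/8999):
573 ≡ 1 (mod 4), so quadratic reciprocity gives (573/8999) = (8999/573). Reduce: 8999 ≡ 404 (mod 573). Now have (404/573).
Factor out 2: 404 = 2^2·101. Since 573 ≡ 5 (mod 8), (2/573) = -1, and (2/573)^2 = +1. Now have (101/573).
101 ≡ 1 (mod 4), so quadratic reciprocity gives (101/573) = (573/101). Reduce: 573 ≡ 68 (mod 101). Now have (68/101).
Factor out 2: 68 = 2^2·17. Since 101 ≡ 5 (mod 8), (2/101) = -1, and (2/101)^2 = +1. Now have (17/101).
17 ≡ 1 (mod 4), so quadratic reciprocity gives (17/101) = (101/17). Reduce: 101 ≡ 16 (mod 17). Now have (16/17).
Factor out 2: 16 = 2^4. Since 17 ≡ 1 (mod 8), (2/17) = +1, and (2/17)^4 = +1. Now have (1/17).
(1/17) = 1. Collecting the sign factors: 1.
Second factor (4201/8999):
4201 ≡ 1 (mod 4), so quadratic reciprocity gives (4201/8999) = (8999/4201). Reduce: 8999 ≡ 597 (mod 4201). Now have (597/4201).
597 ≡ 1 (mod 4), so quadratic reciprocity gives (597/4201) = (4201/597). Reduce: 4201 ≡ 22 (mod 597). Now have (22/597).
Factor out 2: 22 = 2·11. Since 597 ≡ 5 (mod 8), (2/597) = -1. Now have -(11/597).
597 ≡ 1 (mod 4), so quadratic reciprocity gives (11/597) = (597/11). Reduce: 597 ≡ 3 (mod 11). Now have -(3/11).
Both 3 ≡ 3 and 11 ≡ 3 (mod 4), so reciprocity gives (3/11) = -(11/3). Reduce: 11 ≡ 2 (mod 3). Now have (2/3).
Factor out 2: 2 = 2. Since 3 ≡ 3 (mod 8), (2/3) = -1. Now have -(1/3).
(1/3) = 1. Collecting the sign factors: -1.
Product: (1)·(-1) = -1.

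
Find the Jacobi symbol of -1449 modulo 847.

(-1449|847)
  = (245|847)    [-1449 ≡ 245 mod 847]
  = (847|245)    [QR: 245 ≡ 1 mod 4, sign kept]
  = (112|245)    [847 ≡ 112 mod 245]
  = (7|245)    [245 ≡ 5 mod 8 ⇒ (2|245)^4 = +1]
  = (245|7)    [QR: 245 ≡ 1 mod 4, sign kept]
  = (0|7)    [245 ≡ 0 mod 7]
  = 0    [numerator 0, gcd > 1]

0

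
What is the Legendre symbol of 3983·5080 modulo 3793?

By multiplicativity, (3983·5080/3793) = (3983/3793)·(5080/3793).
First factor (3983/3793):
(3983/3793)
  = (190/3793)    [3983 ≡ 190 mod 3793]
  = (95/3793)    [3793 ≡ 1 mod 8 ⇒ (2/3793) = +1]
  = (3793/95)    [QR: 3793 ≡ 1 mod 4, sign kept]
  = (88/95)    [3793 ≡ 88 mod 95]
  = (11/95)    [95 ≡ 7 mod 8 ⇒ (2/95)^3 = +1]
  = -(95/11)    [QR: both ≡ 3 mod 4, sign flips]
  = -(7/11)    [95 ≡ 7 mod 11]
  = (11/7)    [QR: both ≡ 3 mod 4, sign flips]
  = (4/7)    [11 ≡ 4 mod 7]
  = (1/7)    [7 ≡ 7 mod 8 ⇒ (2/7)^2 = +1]
  = 1    [(1/7) = 1]
Second factor (5080/3793):
(5080/3793)
  = (1287/3793)    [5080 ≡ 1287 mod 3793]
  = (3793/1287)    [QR: 3793 ≡ 1 mod 4, sign kept]
  = (1219/1287)    [3793 ≡ 1219 mod 1287]
  = -(1287/1219)    [QR: both ≡ 3 mod 4, sign flips]
  = -(68/1219)    [1287 ≡ 68 mod 1219]
  = -(17/1219)    [1219 ≡ 3 mod 8 ⇒ (2/1219)^2 = +1]
  = -(1219/17)    [QR: 17 ≡ 1 mod 4, sign kept]
  = -(12/17)    [1219 ≡ 12 mod 17]
  = -(3/17)    [17 ≡ 1 mod 8 ⇒ (2/17)^2 = +1]
  = -(17/3)    [QR: 17 ≡ 1 mod 4, sign kept]
  = -(2/3)    [17 ≡ 2 mod 3]
  = (1/3)    [3 ≡ 3 mod 8 ⇒ (2/3) = -1]
  = 1    [(1/3) = 1]
Product: (1)·(1) = 1.

1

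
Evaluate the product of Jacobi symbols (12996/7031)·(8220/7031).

By multiplicativity, (12996·8220/7031) = (12996/7031)·(8220/7031).
First factor (12996/7031):
Reduce the numerator: 12996 ≡ 5965 (mod 7031), so (12996/7031) = (5965/7031).
5965 ≡ 1 (mod 4), so quadratic reciprocity gives (5965/7031) = (7031/5965). Reduce: 7031 ≡ 1066 (mod 5965). Now have (1066/5965).
Factor out 2: 1066 = 2·533. Since 5965 ≡ 5 (mod 8), (2/5965) = -1. Now have -(533/5965).
533 ≡ 1 (mod 4), so quadratic reciprocity gives (533/5965) = (5965/533). Reduce: 5965 ≡ 102 (mod 533). Now have -(102/533).
Factor out 2: 102 = 2·51. Since 533 ≡ 5 (mod 8), (2/533) = -1. Now have (51/533).
533 ≡ 1 (mod 4), so quadratic reciprocity gives (51/533) = (533/51). Reduce: 533 ≡ 23 (mod 51). Now have (23/51).
Both 23 ≡ 3 and 51 ≡ 3 (mod 4), so reciprocity gives (23/51) = -(51/23). Reduce: 51 ≡ 5 (mod 23). Now have -(5/23).
5 ≡ 1 (mod 4), so quadratic reciprocity gives (5/23) = (23/5). Reduce: 23 ≡ 3 (mod 5). Now have -(3/5).
5 ≡ 1 (mod 4), so quadratic reciprocity gives (3/5) = (5/3). Reduce: 5 ≡ 2 (mod 3). Now have -(2/3).
Factor out 2: 2 = 2. Since 3 ≡ 3 (mod 8), (2/3) = -1. Now have (1/3).
(1/3) = 1. Collecting the sign factors: 1.
Second factor (8220/7031):
Reduce the numerator: 8220 ≡ 1189 (mod 7031), so (8220/7031) = (1189/7031).
1189 ≡ 1 (mod 4), so quadratic reciprocity gives (1189/7031) = (7031/1189). Reduce: 7031 ≡ 1086 (mod 1189). Now have (1086/1189).
Factor out 2: 1086 = 2·543. Since 1189 ≡ 5 (mod 8), (2/1189) = -1. Now have -(543/1189).
1189 ≡ 1 (mod 4), so quadratic reciprocity gives (543/1189) = (1189/543). Reduce: 1189 ≡ 103 (mod 543). Now have -(103/543).
Both 103 ≡ 3 and 543 ≡ 3 (mod 4), so reciprocity gives (103/543) = -(543/103). Reduce: 543 ≡ 28 (mod 103). Now have (28/103).
Factor out 2: 28 = 2^2·7. Since 103 ≡ 7 (mod 8), (2/103) = +1, and (2/103)^2 = +1. Now have (7/103).
Both 7 ≡ 3 and 103 ≡ 3 (mod 4), so reciprocity gives (7/103) = -(103/7). Reduce: 103 ≡ 5 (mod 7). Now have -(5/7).
5 ≡ 1 (mod 4), so quadratic reciprocity gives (5/7) = (7/5). Reduce: 7 ≡ 2 (mod 5). Now have -(2/5).
Factor out 2: 2 = 2. Since 5 ≡ 5 (mod 8), (2/5) = -1. Now have (1/5).
(1/5) = 1. Collecting the sign factors: 1.
Product: (1)·(1) = 1.

1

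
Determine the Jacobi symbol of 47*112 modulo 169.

1

By multiplicativity, (47·112 / 169) = (47 / 169)·(112 / 169).
First factor (47 / 169):
(47 / 169)
  = (169 / 47)    [QR: 169 ≡ 1 mod 4, sign kept]
  = (28 / 47)    [169 ≡ 28 mod 47]
  = (7 / 47)    [47 ≡ 7 mod 8 ⇒ (2 / 47)^2 = +1]
  = -(47 / 7)    [QR: both ≡ 3 mod 4, sign flips]
  = -(5 / 7)    [47 ≡ 5 mod 7]
  = -(7 / 5)    [QR: 5 ≡ 1 mod 4, sign kept]
  = -(2 / 5)    [7 ≡ 2 mod 5]
  = (1 / 5)    [5 ≡ 5 mod 8 ⇒ (2 / 5) = -1]
  = 1    [(1 / 5) = 1]
Second factor (112 / 169):
(112 / 169)
  = (7 / 169)    [169 ≡ 1 mod 8 ⇒ (2 / 169)^4 = +1]
  = (169 / 7)    [QR: 169 ≡ 1 mod 4, sign kept]
  = (1 / 7)    [169 ≡ 1 mod 7]
  = 1    [(1 / 7) = 1]
Product: (1)·(1) = 1.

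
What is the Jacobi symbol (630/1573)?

-1

Factor out 2: 630 = 2·315. Since 1573 ≡ 5 (mod 8), (2/1573) = -1. Now have -(315/1573).
1573 ≡ 1 (mod 4), so quadratic reciprocity gives (315/1573) = (1573/315). Reduce: 1573 ≡ 313 (mod 315). Now have -(313/315).
313 ≡ 1 (mod 4), so quadratic reciprocity gives (313/315) = (315/313). Reduce: 315 ≡ 2 (mod 313). Now have -(2/313).
Factor out 2: 2 = 2. Since 313 ≡ 1 (mod 8), (2/313) = +1. Now have -(1/313).
(1/313) = 1. Collecting the sign factors: -1.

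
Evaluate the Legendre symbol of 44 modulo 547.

(44 / 547)
  = (11 / 547)    [547 ≡ 3 mod 8 ⇒ (2 / 547)^2 = +1]
  = -(547 / 11)    [QR: both ≡ 3 mod 4, sign flips]
  = -(8 / 11)    [547 ≡ 8 mod 11]
  = (1 / 11)    [11 ≡ 3 mod 8 ⇒ (2 / 11)^3 = -1]
  = 1    [(1 / 11) = 1]

1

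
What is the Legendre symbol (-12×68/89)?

-1

By multiplicativity, (-12·68/89) = (-12/89)·(68/89).
First factor (-12/89):
(-12/89)
  = (77/89)    [-12 ≡ 77 mod 89]
  = (89/77)    [QR: 77 ≡ 1 mod 4, sign kept]
  = (12/77)    [89 ≡ 12 mod 77]
  = (3/77)    [77 ≡ 5 mod 8 ⇒ (2/77)^2 = +1]
  = (77/3)    [QR: 77 ≡ 1 mod 4, sign kept]
  = (2/3)    [77 ≡ 2 mod 3]
  = -(1/3)    [3 ≡ 3 mod 8 ⇒ (2/3) = -1]
  = -1    [(1/3) = 1]
Second factor (68/89):
(68/89)
  = (17/89)    [89 ≡ 1 mod 8 ⇒ (2/89)^2 = +1]
  = (89/17)    [QR: 17 ≡ 1 mod 4, sign kept]
  = (4/17)    [89 ≡ 4 mod 17]
  = (1/17)    [17 ≡ 1 mod 8 ⇒ (2/17)^2 = +1]
  = 1    [(1/17) = 1]
Product: (-1)·(1) = -1.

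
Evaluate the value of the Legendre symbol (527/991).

-1

(527/991)
  = -(991/527)    [QR: both ≡ 3 mod 4, sign flips]
  = -(464/527)    [991 ≡ 464 mod 527]
  = -(29/527)    [527 ≡ 7 mod 8 ⇒ (2/527)^4 = +1]
  = -(527/29)    [QR: 29 ≡ 1 mod 4, sign kept]
  = -(5/29)    [527 ≡ 5 mod 29]
  = -(29/5)    [QR: 5 ≡ 1 mod 4, sign kept]
  = -(4/5)    [29 ≡ 4 mod 5]
  = -(1/5)    [5 ≡ 5 mod 8 ⇒ (2/5)^2 = +1]
  = -1    [(1/5) = 1]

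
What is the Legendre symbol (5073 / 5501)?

5073 ≡ 1 (mod 4), so quadratic reciprocity gives (5073 / 5501) = (5501 / 5073). Reduce: 5501 ≡ 428 (mod 5073). Now have (428 / 5073).
Factor out 2: 428 = 2^2·107. Since 5073 ≡ 1 (mod 8), (2 / 5073) = +1, and (2 / 5073)^2 = +1. Now have (107 / 5073).
5073 ≡ 1 (mod 4), so quadratic reciprocity gives (107 / 5073) = (5073 / 107). Reduce: 5073 ≡ 44 (mod 107). Now have (44 / 107).
Factor out 2: 44 = 2^2·11. Since 107 ≡ 3 (mod 8), (2 / 107) = -1, and (2 / 107)^2 = +1. Now have (11 / 107).
Both 11 ≡ 3 and 107 ≡ 3 (mod 4), so reciprocity gives (11 / 107) = -(107 / 11). Reduce: 107 ≡ 8 (mod 11). Now have -(8 / 11).
Factor out 2: 8 = 2^3. Since 11 ≡ 3 (mod 8), (2 / 11) = -1, and (2 / 11)^3 = -1. Now have (1 / 11).
(1 / 11) = 1. Collecting the sign factors: 1.

1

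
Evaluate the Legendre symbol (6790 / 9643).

Factor out 2: 6790 = 2·3395. Since 9643 ≡ 3 (mod 8), (2 / 9643) = -1. Now have -(3395 / 9643).
Both 3395 ≡ 3 and 9643 ≡ 3 (mod 4), so reciprocity gives (3395 / 9643) = -(9643 / 3395). Reduce: 9643 ≡ 2853 (mod 3395). Now have (2853 / 3395).
2853 ≡ 1 (mod 4), so quadratic reciprocity gives (2853 / 3395) = (3395 / 2853). Reduce: 3395 ≡ 542 (mod 2853). Now have (542 / 2853).
Factor out 2: 542 = 2·271. Since 2853 ≡ 5 (mod 8), (2 / 2853) = -1. Now have -(271 / 2853).
2853 ≡ 1 (mod 4), so quadratic reciprocity gives (271 / 2853) = (2853 / 271). Reduce: 2853 ≡ 143 (mod 271). Now have -(143 / 271).
Both 143 ≡ 3 and 271 ≡ 3 (mod 4), so reciprocity gives (143 / 271) = -(271 / 143). Reduce: 271 ≡ 128 (mod 143). Now have (128 / 143).
Factor out 2: 128 = 2^7. Since 143 ≡ 7 (mod 8), (2 / 143) = +1, and (2 / 143)^7 = +1. Now have (1 / 143).
(1 / 143) = 1. Collecting the sign factors: 1.

1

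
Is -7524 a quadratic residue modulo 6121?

(-7524/6121)
  = (7524/6121)    [6121 ≡ 1 mod 4 ⇒ (-1/6121) = +1]
  = (1403/6121)    [7524 ≡ 1403 mod 6121]
  = (6121/1403)    [QR: 6121 ≡ 1 mod 4, sign kept]
  = (509/1403)    [6121 ≡ 509 mod 1403]
  = (1403/509)    [QR: 509 ≡ 1 mod 4, sign kept]
  = (385/509)    [1403 ≡ 385 mod 509]
  = (509/385)    [QR: 385 ≡ 1 mod 4, sign kept]
  = (124/385)    [509 ≡ 124 mod 385]
  = (31/385)    [385 ≡ 1 mod 8 ⇒ (2/385)^2 = +1]
  = (385/31)    [QR: 385 ≡ 1 mod 4, sign kept]
  = (13/31)    [385 ≡ 13 mod 31]
  = (31/13)    [QR: 13 ≡ 1 mod 4, sign kept]
  = (5/13)    [31 ≡ 5 mod 13]
  = (13/5)    [QR: 5 ≡ 1 mod 4, sign kept]
  = (3/5)    [13 ≡ 3 mod 5]
  = (5/3)    [QR: 5 ≡ 1 mod 4, sign kept]
  = (2/3)    [5 ≡ 2 mod 3]
  = -(1/3)    [3 ≡ 3 mod 8 ⇒ (2/3) = -1]
  = -1    [(1/3) = 1]
(-7524/6121) = -1, and 6121 is prime, so -7524 is not a quadratic residue mod 6121.

no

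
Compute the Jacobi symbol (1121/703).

0

(1121/703)
  = (418/703)    [1121 ≡ 418 mod 703]
  = (209/703)    [703 ≡ 7 mod 8 ⇒ (2/703) = +1]
  = (703/209)    [QR: 209 ≡ 1 mod 4, sign kept]
  = (76/209)    [703 ≡ 76 mod 209]
  = (19/209)    [209 ≡ 1 mod 8 ⇒ (2/209)^2 = +1]
  = (209/19)    [QR: 209 ≡ 1 mod 4, sign kept]
  = (0/19)    [209 ≡ 0 mod 19]
  = 0    [numerator 0, gcd > 1]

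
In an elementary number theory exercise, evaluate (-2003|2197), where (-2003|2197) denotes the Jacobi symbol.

Reduce the numerator: -2003 ≡ 194 (mod 2197), so (-2003|2197) = (194|2197).
Factor out 2: 194 = 2·97. Since 2197 ≡ 5 (mod 8), (2|2197) = -1. Now have -(97|2197).
97 ≡ 1 (mod 4), so quadratic reciprocity gives (97|2197) = (2197|97). Reduce: 2197 ≡ 63 (mod 97). Now have -(63|97).
97 ≡ 1 (mod 4), so quadratic reciprocity gives (63|97) = (97|63). Reduce: 97 ≡ 34 (mod 63). Now have -(34|63).
Factor out 2: 34 = 2·17. Since 63 ≡ 7 (mod 8), (2|63) = +1. Now have -(17|63).
17 ≡ 1 (mod 4), so quadratic reciprocity gives (17|63) = (63|17). Reduce: 63 ≡ 12 (mod 17). Now have -(12|17).
Factor out 2: 12 = 2^2·3. Since 17 ≡ 1 (mod 8), (2|17) = +1, and (2|17)^2 = +1. Now have -(3|17).
17 ≡ 1 (mod 4), so quadratic reciprocity gives (3|17) = (17|3). Reduce: 17 ≡ 2 (mod 3). Now have -(2|3).
Factor out 2: 2 = 2. Since 3 ≡ 3 (mod 8), (2|3) = -1. Now have (1|3).
(1|3) = 1. Collecting the sign factors: 1.

1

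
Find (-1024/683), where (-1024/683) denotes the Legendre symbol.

Reduce the numerator: -1024 ≡ 342 (mod 683), so (-1024/683) = (342/683).
Factor out 2: 342 = 2·171. Since 683 ≡ 3 (mod 8), (2/683) = -1. Now have -(171/683).
Both 171 ≡ 3 and 683 ≡ 3 (mod 4), so reciprocity gives (171/683) = -(683/171). Reduce: 683 ≡ 170 (mod 171). Now have (170/171).
Factor out 2: 170 = 2·85. Since 171 ≡ 3 (mod 8), (2/171) = -1. Now have -(85/171).
85 ≡ 1 (mod 4), so quadratic reciprocity gives (85/171) = (171/85). Reduce: 171 ≡ 1 (mod 85). Now have -(1/85).
(1/85) = 1. Collecting the sign factors: -1.

-1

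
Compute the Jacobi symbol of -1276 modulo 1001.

Pull out -1: (-1276|1001) = (-1|1001)·(1276|1001). Since 1001 ≡ 1 (mod 4), (-1|1001) = +1. Now have (1276|1001).
Reduce the numerator: 1276 ≡ 275 (mod 1001), so (1276|1001) = (275|1001).
1001 ≡ 1 (mod 4), so quadratic reciprocity gives (275|1001) = (1001|275). Reduce: 1001 ≡ 176 (mod 275). Now have (176|275).
Factor out 2: 176 = 2^4·11. Since 275 ≡ 3 (mod 8), (2|275) = -1, and (2|275)^4 = +1. Now have (11|275).
Both 11 ≡ 3 and 275 ≡ 3 (mod 4), so reciprocity gives (11|275) = -(275|11). Reduce: 275 ≡ 0 (mod 11). Now have -(0|11).
The numerator is now 0 with denominator 11 > 1: the symbol is 0.

0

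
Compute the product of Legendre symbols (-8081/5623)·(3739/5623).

By multiplicativity, (-8081·3739/5623) = (-8081/5623)·(3739/5623).
First factor (-8081/5623):
Reduce the numerator: -8081 ≡ 3165 (mod 5623), so (-8081/5623) = (3165/5623).
3165 ≡ 1 (mod 4), so quadratic reciprocity gives (3165/5623) = (5623/3165). Reduce: 5623 ≡ 2458 (mod 3165). Now have (2458/3165).
Factor out 2: 2458 = 2·1229. Since 3165 ≡ 5 (mod 8), (2/3165) = -1. Now have -(1229/3165).
1229 ≡ 1 (mod 4), so quadratic reciprocity gives (1229/3165) = (3165/1229). Reduce: 3165 ≡ 707 (mod 1229). Now have -(707/1229).
1229 ≡ 1 (mod 4), so quadratic reciprocity gives (707/1229) = (1229/707). Reduce: 1229 ≡ 522 (mod 707). Now have -(522/707).
Factor out 2: 522 = 2·261. Since 707 ≡ 3 (mod 8), (2/707) = -1. Now have (261/707).
261 ≡ 1 (mod 4), so quadratic reciprocity gives (261/707) = (707/261). Reduce: 707 ≡ 185 (mod 261). Now have (185/261).
185 ≡ 1 (mod 4), so quadratic reciprocity gives (185/261) = (261/185). Reduce: 261 ≡ 76 (mod 185). Now have (76/185).
Factor out 2: 76 = 2^2·19. Since 185 ≡ 1 (mod 8), (2/185) = +1, and (2/185)^2 = +1. Now have (19/185).
185 ≡ 1 (mod 4), so quadratic reciprocity gives (19/185) = (185/19). Reduce: 185 ≡ 14 (mod 19). Now have (14/19).
Factor out 2: 14 = 2·7. Since 19 ≡ 3 (mod 8), (2/19) = -1. Now have -(7/19).
Both 7 ≡ 3 and 19 ≡ 3 (mod 4), so reciprocity gives (7/19) = -(19/7). Reduce: 19 ≡ 5 (mod 7). Now have (5/7).
5 ≡ 1 (mod 4), so quadratic reciprocity gives (5/7) = (7/5). Reduce: 7 ≡ 2 (mod 5). Now have (2/5).
Factor out 2: 2 = 2. Since 5 ≡ 5 (mod 8), (2/5) = -1. Now have -(1/5).
(1/5) = 1. Collecting the sign factors: -1.
Second factor (3739/5623):
Both 3739 ≡ 3 and 5623 ≡ 3 (mod 4), so reciprocity gives (3739/5623) = -(5623/3739). Reduce: 5623 ≡ 1884 (mod 3739). Now have -(1884/3739).
Factor out 2: 1884 = 2^2·471. Since 3739 ≡ 3 (mod 8), (2/3739) = -1, and (2/3739)^2 = +1. Now have -(471/3739).
Both 471 ≡ 3 and 3739 ≡ 3 (mod 4), so reciprocity gives (471/3739) = -(3739/471). Reduce: 3739 ≡ 442 (mod 471). Now have (442/471).
Factor out 2: 442 = 2·221. Since 471 ≡ 7 (mod 8), (2/471) = +1. Now have (221/471).
221 ≡ 1 (mod 4), so quadratic reciprocity gives (221/471) = (471/221). Reduce: 471 ≡ 29 (mod 221). Now have (29/221).
29 ≡ 1 (mod 4), so quadratic reciprocity gives (29/221) = (221/29). Reduce: 221 ≡ 18 (mod 29). Now have (18/29).
Factor out 2: 18 = 2·9. Since 29 ≡ 5 (mod 8), (2/29) = -1. Now have -(9/29).
9 ≡ 1 (mod 4), so quadratic reciprocity gives (9/29) = (29/9). Reduce: 29 ≡ 2 (mod 9). Now have -(2/9).
Factor out 2: 2 = 2. Since 9 ≡ 1 (mod 8), (2/9) = +1. Now have -(1/9).
(1/9) = 1. Collecting the sign factors: -1.
Product: (-1)·(-1) = 1.

1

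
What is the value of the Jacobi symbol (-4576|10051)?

(-4576|10051)
  = (5475|10051)    [-4576 ≡ 5475 mod 10051]
  = -(10051|5475)    [QR: both ≡ 3 mod 4, sign flips]
  = -(4576|5475)    [10051 ≡ 4576 mod 5475]
  = (143|5475)    [5475 ≡ 3 mod 8 ⇒ (2|5475)^5 = -1]
  = -(5475|143)    [QR: both ≡ 3 mod 4, sign flips]
  = -(41|143)    [5475 ≡ 41 mod 143]
  = -(143|41)    [QR: 41 ≡ 1 mod 4, sign kept]
  = -(20|41)    [143 ≡ 20 mod 41]
  = -(5|41)    [41 ≡ 1 mod 8 ⇒ (2|41)^2 = +1]
  = -(41|5)    [QR: 5 ≡ 1 mod 4, sign kept]
  = -(1|5)    [41 ≡ 1 mod 5]
  = -1    [(1|5) = 1]

-1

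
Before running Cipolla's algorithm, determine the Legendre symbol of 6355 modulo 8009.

1

(6355|8009)
  = (8009|6355)    [QR: 8009 ≡ 1 mod 4, sign kept]
  = (1654|6355)    [8009 ≡ 1654 mod 6355]
  = -(827|6355)    [6355 ≡ 3 mod 8 ⇒ (2|6355) = -1]
  = (6355|827)    [QR: both ≡ 3 mod 4, sign flips]
  = (566|827)    [6355 ≡ 566 mod 827]
  = -(283|827)    [827 ≡ 3 mod 8 ⇒ (2|827) = -1]
  = (827|283)    [QR: both ≡ 3 mod 4, sign flips]
  = (261|283)    [827 ≡ 261 mod 283]
  = (283|261)    [QR: 261 ≡ 1 mod 4, sign kept]
  = (22|261)    [283 ≡ 22 mod 261]
  = -(11|261)    [261 ≡ 5 mod 8 ⇒ (2|261) = -1]
  = -(261|11)    [QR: 261 ≡ 1 mod 4, sign kept]
  = -(8|11)    [261 ≡ 8 mod 11]
  = (1|11)    [11 ≡ 3 mod 8 ⇒ (2|11)^3 = -1]
  = 1    [(1|11) = 1]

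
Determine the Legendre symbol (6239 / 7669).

1

7669 ≡ 1 (mod 4), so quadratic reciprocity gives (6239 / 7669) = (7669 / 6239). Reduce: 7669 ≡ 1430 (mod 6239). Now have (1430 / 6239).
Factor out 2: 1430 = 2·715. Since 6239 ≡ 7 (mod 8), (2 / 6239) = +1. Now have (715 / 6239).
Both 715 ≡ 3 and 6239 ≡ 3 (mod 4), so reciprocity gives (715 / 6239) = -(6239 / 715). Reduce: 6239 ≡ 519 (mod 715). Now have -(519 / 715).
Both 519 ≡ 3 and 715 ≡ 3 (mod 4), so reciprocity gives (519 / 715) = -(715 / 519). Reduce: 715 ≡ 196 (mod 519). Now have (196 / 519).
Factor out 2: 196 = 2^2·49. Since 519 ≡ 7 (mod 8), (2 / 519) = +1, and (2 / 519)^2 = +1. Now have (49 / 519).
49 ≡ 1 (mod 4), so quadratic reciprocity gives (49 / 519) = (519 / 49). Reduce: 519 ≡ 29 (mod 49). Now have (29 / 49).
29 ≡ 1 (mod 4), so quadratic reciprocity gives (29 / 49) = (49 / 29). Reduce: 49 ≡ 20 (mod 29). Now have (20 / 29).
Factor out 2: 20 = 2^2·5. Since 29 ≡ 5 (mod 8), (2 / 29) = -1, and (2 / 29)^2 = +1. Now have (5 / 29).
5 ≡ 1 (mod 4), so quadratic reciprocity gives (5 / 29) = (29 / 5). Reduce: 29 ≡ 4 (mod 5). Now have (4 / 5).
Factor out 2: 4 = 2^2. Since 5 ≡ 5 (mod 8), (2 / 5) = -1, and (2 / 5)^2 = +1. Now have (1 / 5).
(1 / 5) = 1. Collecting the sign factors: 1.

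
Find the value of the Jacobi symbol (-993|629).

1

Reduce the numerator: -993 ≡ 265 (mod 629), so (-993|629) = (265|629).
265 ≡ 1 (mod 4), so quadratic reciprocity gives (265|629) = (629|265). Reduce: 629 ≡ 99 (mod 265). Now have (99|265).
265 ≡ 1 (mod 4), so quadratic reciprocity gives (99|265) = (265|99). Reduce: 265 ≡ 67 (mod 99). Now have (67|99).
Both 67 ≡ 3 and 99 ≡ 3 (mod 4), so reciprocity gives (67|99) = -(99|67). Reduce: 99 ≡ 32 (mod 67). Now have -(32|67).
Factor out 2: 32 = 2^5. Since 67 ≡ 3 (mod 8), (2|67) = -1, and (2|67)^5 = -1. Now have (1|67).
(1|67) = 1. Collecting the sign factors: 1.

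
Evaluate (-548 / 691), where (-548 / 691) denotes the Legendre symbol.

(-548 / 691)
  = (143 / 691)    [-548 ≡ 143 mod 691]
  = -(691 / 143)    [QR: both ≡ 3 mod 4, sign flips]
  = -(119 / 143)    [691 ≡ 119 mod 143]
  = (143 / 119)    [QR: both ≡ 3 mod 4, sign flips]
  = (24 / 119)    [143 ≡ 24 mod 119]
  = (3 / 119)    [119 ≡ 7 mod 8 ⇒ (2 / 119)^3 = +1]
  = -(119 / 3)    [QR: both ≡ 3 mod 4, sign flips]
  = -(2 / 3)    [119 ≡ 2 mod 3]
  = (1 / 3)    [3 ≡ 3 mod 8 ⇒ (2 / 3) = -1]
  = 1    [(1 / 3) = 1]

1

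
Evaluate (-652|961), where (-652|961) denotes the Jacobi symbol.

1

Reduce the numerator: -652 ≡ 309 (mod 961), so (-652|961) = (309|961).
309 ≡ 1 (mod 4), so quadratic reciprocity gives (309|961) = (961|309). Reduce: 961 ≡ 34 (mod 309). Now have (34|309).
Factor out 2: 34 = 2·17. Since 309 ≡ 5 (mod 8), (2|309) = -1. Now have -(17|309).
17 ≡ 1 (mod 4), so quadratic reciprocity gives (17|309) = (309|17). Reduce: 309 ≡ 3 (mod 17). Now have -(3|17).
17 ≡ 1 (mod 4), so quadratic reciprocity gives (3|17) = (17|3). Reduce: 17 ≡ 2 (mod 3). Now have -(2|3).
Factor out 2: 2 = 2. Since 3 ≡ 3 (mod 8), (2|3) = -1. Now have (1|3).
(1|3) = 1. Collecting the sign factors: 1.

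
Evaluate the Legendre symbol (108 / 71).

Reduce the numerator: 108 ≡ 37 (mod 71), so (108 / 71) = (37 / 71).
37 ≡ 1 (mod 4), so quadratic reciprocity gives (37 / 71) = (71 / 37). Reduce: 71 ≡ 34 (mod 37). Now have (34 / 37).
Factor out 2: 34 = 2·17. Since 37 ≡ 5 (mod 8), (2 / 37) = -1. Now have -(17 / 37).
17 ≡ 1 (mod 4), so quadratic reciprocity gives (17 / 37) = (37 / 17). Reduce: 37 ≡ 3 (mod 17). Now have -(3 / 17).
17 ≡ 1 (mod 4), so quadratic reciprocity gives (3 / 17) = (17 / 3). Reduce: 17 ≡ 2 (mod 3). Now have -(2 / 3).
Factor out 2: 2 = 2. Since 3 ≡ 3 (mod 8), (2 / 3) = -1. Now have (1 / 3).
(1 / 3) = 1. Collecting the sign factors: 1.

1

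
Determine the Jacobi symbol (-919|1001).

-1

Pull out -1: (-919|1001) = (-1|1001)·(919|1001). Since 1001 ≡ 1 (mod 4), (-1|1001) = +1. Now have (919|1001).
1001 ≡ 1 (mod 4), so quadratic reciprocity gives (919|1001) = (1001|919). Reduce: 1001 ≡ 82 (mod 919). Now have (82|919).
Factor out 2: 82 = 2·41. Since 919 ≡ 7 (mod 8), (2|919) = +1. Now have (41|919).
41 ≡ 1 (mod 4), so quadratic reciprocity gives (41|919) = (919|41). Reduce: 919 ≡ 17 (mod 41). Now have (17|41).
17 ≡ 1 (mod 4), so quadratic reciprocity gives (17|41) = (41|17). Reduce: 41 ≡ 7 (mod 17). Now have (7|17).
17 ≡ 1 (mod 4), so quadratic reciprocity gives (7|17) = (17|7). Reduce: 17 ≡ 3 (mod 7). Now have (3|7).
Both 3 ≡ 3 and 7 ≡ 3 (mod 4), so reciprocity gives (3|7) = -(7|3). Reduce: 7 ≡ 1 (mod 3). Now have -(1|3).
(1|3) = 1. Collecting the sign factors: -1.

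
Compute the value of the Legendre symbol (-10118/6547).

1

(-10118/6547)
  = (2976/6547)    [-10118 ≡ 2976 mod 6547]
  = -(93/6547)    [6547 ≡ 3 mod 8 ⇒ (2/6547)^5 = -1]
  = -(6547/93)    [QR: 93 ≡ 1 mod 4, sign kept]
  = -(37/93)    [6547 ≡ 37 mod 93]
  = -(93/37)    [QR: 37 ≡ 1 mod 4, sign kept]
  = -(19/37)    [93 ≡ 19 mod 37]
  = -(37/19)    [QR: 37 ≡ 1 mod 4, sign kept]
  = -(18/19)    [37 ≡ 18 mod 19]
  = (9/19)    [19 ≡ 3 mod 8 ⇒ (2/19) = -1]
  = (19/9)    [QR: 9 ≡ 1 mod 4, sign kept]
  = (1/9)    [19 ≡ 1 mod 9]
  = 1    [(1/9) = 1]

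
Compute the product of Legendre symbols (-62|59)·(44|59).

1

By multiplicativity, (-62·44|59) = (-62|59)·(44|59).
First factor (-62|59):
(-62|59)
  = -(62|59)    [59 ≡ 3 mod 4 ⇒ (-1|59) = -1]
  = -(3|59)    [62 ≡ 3 mod 59]
  = (59|3)    [QR: both ≡ 3 mod 4, sign flips]
  = (2|3)    [59 ≡ 2 mod 3]
  = -(1|3)    [3 ≡ 3 mod 8 ⇒ (2|3) = -1]
  = -1    [(1|3) = 1]
Second factor (44|59):
(44|59)
  = (11|59)    [59 ≡ 3 mod 8 ⇒ (2|59)^2 = +1]
  = -(59|11)    [QR: both ≡ 3 mod 4, sign flips]
  = -(4|11)    [59 ≡ 4 mod 11]
  = -(1|11)    [11 ≡ 3 mod 8 ⇒ (2|11)^2 = +1]
  = -1    [(1|11) = 1]
Product: (-1)·(-1) = 1.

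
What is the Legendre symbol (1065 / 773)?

Reduce the numerator: 1065 ≡ 292 (mod 773), so (1065 / 773) = (292 / 773).
Factor out 2: 292 = 2^2·73. Since 773 ≡ 5 (mod 8), (2 / 773) = -1, and (2 / 773)^2 = +1. Now have (73 / 773).
73 ≡ 1 (mod 4), so quadratic reciprocity gives (73 / 773) = (773 / 73). Reduce: 773 ≡ 43 (mod 73). Now have (43 / 73).
73 ≡ 1 (mod 4), so quadratic reciprocity gives (43 / 73) = (73 / 43). Reduce: 73 ≡ 30 (mod 43). Now have (30 / 43).
Factor out 2: 30 = 2·15. Since 43 ≡ 3 (mod 8), (2 / 43) = -1. Now have -(15 / 43).
Both 15 ≡ 3 and 43 ≡ 3 (mod 4), so reciprocity gives (15 / 43) = -(43 / 15). Reduce: 43 ≡ 13 (mod 15). Now have (13 / 15).
13 ≡ 1 (mod 4), so quadratic reciprocity gives (13 / 15) = (15 / 13). Reduce: 15 ≡ 2 (mod 13). Now have (2 / 13).
Factor out 2: 2 = 2. Since 13 ≡ 5 (mod 8), (2 / 13) = -1. Now have -(1 / 13).
(1 / 13) = 1. Collecting the sign factors: -1.

-1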